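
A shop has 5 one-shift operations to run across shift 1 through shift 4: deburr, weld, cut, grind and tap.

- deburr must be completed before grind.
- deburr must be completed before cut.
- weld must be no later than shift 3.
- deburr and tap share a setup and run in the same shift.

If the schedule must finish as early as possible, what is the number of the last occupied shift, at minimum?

The precedence chain requires at least 2 distinct shifts.
2 works (last occupied shift: shift 2): for example tap -> shift 1; grind -> shift 2; weld -> shift 1; cut -> shift 2; deburr -> shift 1.

shift 2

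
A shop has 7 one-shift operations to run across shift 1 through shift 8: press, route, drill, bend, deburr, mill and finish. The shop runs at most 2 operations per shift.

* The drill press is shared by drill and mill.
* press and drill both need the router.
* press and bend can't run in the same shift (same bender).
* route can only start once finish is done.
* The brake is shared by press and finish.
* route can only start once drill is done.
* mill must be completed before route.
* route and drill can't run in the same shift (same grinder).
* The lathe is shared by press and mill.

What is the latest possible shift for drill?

shift 7

Downstream work caps drill at shift 7.
drill at shift 7 is achievable: finish -> shift 1, deburr -> shift 2, press -> shift 2, bend -> shift 3, drill -> shift 7, route -> shift 8, mill -> shift 1.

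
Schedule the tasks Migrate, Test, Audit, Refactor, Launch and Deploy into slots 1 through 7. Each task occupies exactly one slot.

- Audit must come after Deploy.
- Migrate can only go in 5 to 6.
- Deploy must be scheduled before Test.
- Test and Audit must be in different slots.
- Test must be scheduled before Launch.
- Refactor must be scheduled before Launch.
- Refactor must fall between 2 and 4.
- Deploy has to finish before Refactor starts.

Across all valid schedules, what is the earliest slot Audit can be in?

Precedence pushes Audit to at least 2.
Audit at 2 is achievable: Migrate in 5; Test in 3; Audit in 2; Launch in 4; Refactor in 2; Deploy in 1.

2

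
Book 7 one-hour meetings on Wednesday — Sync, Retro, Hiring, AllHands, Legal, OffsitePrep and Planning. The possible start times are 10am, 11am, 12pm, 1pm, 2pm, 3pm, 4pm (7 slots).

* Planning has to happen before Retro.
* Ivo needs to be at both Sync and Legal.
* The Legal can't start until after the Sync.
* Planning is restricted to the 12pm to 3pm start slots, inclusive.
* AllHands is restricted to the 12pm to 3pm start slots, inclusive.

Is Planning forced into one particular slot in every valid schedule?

No

Planning can be 12pm (e.g. Hiring -> 10am; Planning -> 12pm; Sync -> 10am; AllHands -> 12pm; OffsitePrep -> 10am; Retro -> 1pm; Legal -> 11am) or 1pm (e.g. AllHands in 12pm, Sync in 10am, Planning in 1pm, Legal in 11am, Hiring in 10am, Retro in 2pm, OffsitePrep in 10am).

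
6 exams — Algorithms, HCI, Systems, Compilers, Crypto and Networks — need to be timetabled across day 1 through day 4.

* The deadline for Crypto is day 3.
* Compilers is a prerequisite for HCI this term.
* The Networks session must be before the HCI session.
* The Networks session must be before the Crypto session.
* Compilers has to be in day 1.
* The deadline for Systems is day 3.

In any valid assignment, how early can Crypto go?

day 2

Precedence pushes Crypto to at least day 2; Crypto's own window allows nothing later than day 3.
Crypto at day 2 is achievable: HCI in day 2, Compilers in day 1, Crypto in day 2, Networks in day 1, Algorithms in day 1, Systems in day 1.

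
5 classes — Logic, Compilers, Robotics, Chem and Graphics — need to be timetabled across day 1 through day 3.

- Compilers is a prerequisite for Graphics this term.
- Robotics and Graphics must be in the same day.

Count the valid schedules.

Splitting on Logic: it can be day 1 (9), day 2 (9), day 3 (9). Listing each branch's schedules as (Compilers, Robotics, Chem, Graphics) by day number:
Logic=day 1: (1,2,1,2) (1,2,2,2) (1,2,3,2) (1,3,1,3) (1,3,2,3) (1,3,3,3) (2,3,1,3) (2,3,2,3) (2,3,3,3) — 9.
Logic=day 2: (1,2,1,2) (1,2,2,2) (1,2,3,2) (1,3,1,3) (1,3,2,3) (1,3,3,3) (2,3,1,3) (2,3,2,3) (2,3,3,3) — 9.
Logic=day 3: (1,2,1,2) (1,2,2,2) (1,2,3,2) (1,3,1,3) (1,3,2,3) (1,3,3,3) (2,3,1,3) (2,3,2,3) (2,3,3,3) — 9.
Summing: 9 + 9 + 9 = 27.

27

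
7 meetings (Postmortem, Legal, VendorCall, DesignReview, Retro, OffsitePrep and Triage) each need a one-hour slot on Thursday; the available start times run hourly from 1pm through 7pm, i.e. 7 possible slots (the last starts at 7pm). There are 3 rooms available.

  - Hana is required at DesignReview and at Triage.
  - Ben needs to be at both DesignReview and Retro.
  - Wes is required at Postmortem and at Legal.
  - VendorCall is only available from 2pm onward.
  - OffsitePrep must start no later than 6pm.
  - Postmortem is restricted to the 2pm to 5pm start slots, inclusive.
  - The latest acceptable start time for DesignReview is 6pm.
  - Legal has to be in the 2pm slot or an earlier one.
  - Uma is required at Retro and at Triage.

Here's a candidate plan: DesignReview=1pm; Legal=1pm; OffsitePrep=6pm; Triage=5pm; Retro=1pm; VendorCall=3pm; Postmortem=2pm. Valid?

No — it violates: Ben needs to be at both DesignReview and Retro

Wes is required at Postmortem and at Legal — holds.
Uma is required at Retro and at Triage — holds.
There are 3 rooms available — holds.
Legal has to be in the 2pm slot or an earlier one — holds.
Hana is required at DesignReview and at Triage — holds.
Ben needs to be at both DesignReview and Retro — violated.
VendorCall is only available from 2pm onward — holds.
Postmortem is restricted to the 2pm to 5pm start slots, inclusive — holds.
OffsitePrep must start no later than 6pm — holds.
The latest acceptable start time for DesignReview is 6pm — holds.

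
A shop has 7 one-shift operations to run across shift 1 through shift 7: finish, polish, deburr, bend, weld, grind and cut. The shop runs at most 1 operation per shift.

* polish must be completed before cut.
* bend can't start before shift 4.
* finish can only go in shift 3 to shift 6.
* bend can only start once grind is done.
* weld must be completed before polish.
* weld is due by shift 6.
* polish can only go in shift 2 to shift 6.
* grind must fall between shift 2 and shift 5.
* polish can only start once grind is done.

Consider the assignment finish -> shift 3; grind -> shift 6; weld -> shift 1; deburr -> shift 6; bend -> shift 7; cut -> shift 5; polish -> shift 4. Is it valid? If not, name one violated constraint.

polish can only go in shift 2 to shift 6 — holds.
The shop runs at most 1 operation per shift — violated.
polish must be completed before cut — holds.
finish can only go in shift 3 to shift 6 — holds.
grind must fall between shift 2 and shift 5 — violated.
weld must be completed before polish — holds.
bend can't start before shift 4 — holds.
polish can only start once grind is done — violated.
bend can only start once grind is done — holds.
weld is due by shift 6 — holds.

No — it violates: grind must fall between shift 2 and shift 5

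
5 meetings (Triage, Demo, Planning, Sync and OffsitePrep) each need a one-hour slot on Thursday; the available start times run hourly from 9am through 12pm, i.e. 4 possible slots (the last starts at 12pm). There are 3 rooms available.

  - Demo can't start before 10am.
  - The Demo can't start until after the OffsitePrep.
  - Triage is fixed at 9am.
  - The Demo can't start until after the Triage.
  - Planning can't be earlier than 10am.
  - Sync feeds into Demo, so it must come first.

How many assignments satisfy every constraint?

Splitting on Demo: it can be 10am (3), 11am (12), 12pm (27). Listing each branch's schedules as (Triage, Planning, Sync, OffsitePrep):
Demo=10am: (9am,10am,9am,9am) (9am,11am,9am,9am) (9am,12pm,9am,9am) — 3.
Demo=11am: (9am,10am,9am,9am) (9am,10am,9am,10am) (9am,10am,10am,9am) (9am,10am,10am,10am) (9am,11am,9am,9am) (9am,11am,9am,10am) (9am,11am,10am,9am) (9am,11am,10am,10am) (9am,12pm,9am,9am) (9am,12pm,9am,10am) (9am,12pm,10am,9am) (9am,12pm,10am,10am) — 12.
Demo=12pm: (9am,10am,9am,9am) (9am,10am,9am,10am) (9am,10am,9am,11am) (9am,10am,10am,9am) (9am,10am,10am,10am) (9am,10am,10am,11am) (9am,10am,11am,9am) (9am,10am,11am,10am) (9am,10am,11am,11am) (9am,11am,9am,9am) (9am,11am,9am,10am) (9am,11am,9am,11am) (9am,11am,10am,9am) (9am,11am,10am,10am) (9am,11am,10am,11am) (9am,11am,11am,9am) (9am,11am,11am,10am) (9am,11am,11am,11am) (9am,12pm,9am,9am) (9am,12pm,9am,10am) (9am,12pm,9am,11am) (9am,12pm,10am,9am) (9am,12pm,10am,10am) (9am,12pm,10am,11am) (9am,12pm,11am,9am) (9am,12pm,11am,10am) (9am,12pm,11am,11am) — 27.
Summing: 3 + 12 + 27 = 42.

42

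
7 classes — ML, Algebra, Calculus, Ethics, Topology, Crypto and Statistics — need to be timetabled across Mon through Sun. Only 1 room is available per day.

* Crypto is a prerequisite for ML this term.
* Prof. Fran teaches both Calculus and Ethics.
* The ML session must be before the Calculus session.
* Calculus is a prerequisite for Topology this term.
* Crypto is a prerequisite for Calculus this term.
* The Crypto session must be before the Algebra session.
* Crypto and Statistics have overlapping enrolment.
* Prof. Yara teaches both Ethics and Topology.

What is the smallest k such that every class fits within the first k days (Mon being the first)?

7 days

The precedence chain requires at least 4 distinct days.
With at most 1 per day and 7 classes, at least 7 days are needed.
7 works (last occupied day: Sun): for example Statistics=Sun, Topology=Fri, ML=Tue, Calculus=Wed, Algebra=Thu, Ethics=Sat, Crypto=Mon.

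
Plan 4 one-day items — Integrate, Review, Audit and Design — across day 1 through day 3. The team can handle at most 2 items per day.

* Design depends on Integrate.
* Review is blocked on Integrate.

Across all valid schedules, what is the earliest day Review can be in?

day 2

Precedence pushes Review to at least day 2.
Review at day 2 is achievable: Review in day 2, Integrate in day 1, Audit in day 1, Design in day 2.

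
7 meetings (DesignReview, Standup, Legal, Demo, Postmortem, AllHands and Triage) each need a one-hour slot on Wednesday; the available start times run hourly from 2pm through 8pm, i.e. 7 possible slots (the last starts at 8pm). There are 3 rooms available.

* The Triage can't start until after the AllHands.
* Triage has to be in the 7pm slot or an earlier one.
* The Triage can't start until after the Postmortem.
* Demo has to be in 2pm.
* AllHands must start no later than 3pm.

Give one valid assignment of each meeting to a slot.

AllHands -> 2pm; DesignReview -> 3pm; Triage -> 3pm; Legal -> 4pm; Demo -> 2pm; Standup -> 3pm; Postmortem -> 2pm

Checking: AllHands(2pm) before Triage(3pm); Postmortem(2pm) before Triage(3pm); AllHands=2pm in [2pm,3pm]; Demo=2pm in [2pm,2pm]; Triage=3pm in [2pm,7pm]; max 3 per slot (cap 3).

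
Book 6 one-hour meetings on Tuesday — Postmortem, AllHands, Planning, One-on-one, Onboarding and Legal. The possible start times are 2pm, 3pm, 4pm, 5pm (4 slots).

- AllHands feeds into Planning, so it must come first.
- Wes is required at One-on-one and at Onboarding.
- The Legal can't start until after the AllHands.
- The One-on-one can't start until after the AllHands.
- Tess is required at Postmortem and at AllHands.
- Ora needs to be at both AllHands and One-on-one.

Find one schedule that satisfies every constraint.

Onboarding=2pm; AllHands=2pm; Legal=3pm; Postmortem=3pm; Planning=3pm; One-on-one=3pm

Checking: AllHands(2pm) before Planning(3pm); AllHands(2pm) before One-on-one(3pm); AllHands(2pm) before Legal(3pm); AllHands(2pm) != One-on-one(3pm); Postmortem(3pm) != AllHands(2pm); One-on-one(3pm) != Onboarding(2pm).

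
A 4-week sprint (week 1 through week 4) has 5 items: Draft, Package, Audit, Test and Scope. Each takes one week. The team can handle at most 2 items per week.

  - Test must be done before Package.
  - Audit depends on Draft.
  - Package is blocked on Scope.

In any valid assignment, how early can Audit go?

Precedence pushes Audit to at least week 2.
Audit at week 2 is achievable: Draft=week 1; Test=week 1; Audit=week 2; Package=week 3; Scope=week 2.

week 2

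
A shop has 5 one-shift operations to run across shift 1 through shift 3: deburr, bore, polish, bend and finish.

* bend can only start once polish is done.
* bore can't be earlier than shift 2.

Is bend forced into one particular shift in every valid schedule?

No

bend can be shift 2 (e.g. polish -> shift 1; deburr -> shift 1; bend -> shift 2; finish -> shift 1; bore -> shift 2) or shift 3 (e.g. bore in shift 2, deburr in shift 1, finish in shift 1, polish in shift 1, bend in shift 3).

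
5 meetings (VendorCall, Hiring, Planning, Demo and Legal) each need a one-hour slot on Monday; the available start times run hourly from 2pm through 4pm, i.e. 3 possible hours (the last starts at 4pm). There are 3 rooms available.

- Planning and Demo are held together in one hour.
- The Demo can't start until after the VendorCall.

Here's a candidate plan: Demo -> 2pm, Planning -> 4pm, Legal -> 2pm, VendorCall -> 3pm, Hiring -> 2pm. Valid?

There are 3 rooms available — holds.
The Demo can't start until after the VendorCall — violated.
Planning and Demo are held together in one hour — violated.

No. Planning and Demo are held together in one hour is not satisfied.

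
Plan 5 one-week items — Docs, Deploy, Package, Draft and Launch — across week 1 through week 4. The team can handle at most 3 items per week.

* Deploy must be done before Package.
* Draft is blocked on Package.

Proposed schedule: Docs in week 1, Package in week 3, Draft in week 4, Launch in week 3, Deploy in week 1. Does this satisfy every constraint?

Yes

The team can handle at most 3 items per week — holds.
Draft is blocked on Package — holds.
Deploy must be done before Package — holds.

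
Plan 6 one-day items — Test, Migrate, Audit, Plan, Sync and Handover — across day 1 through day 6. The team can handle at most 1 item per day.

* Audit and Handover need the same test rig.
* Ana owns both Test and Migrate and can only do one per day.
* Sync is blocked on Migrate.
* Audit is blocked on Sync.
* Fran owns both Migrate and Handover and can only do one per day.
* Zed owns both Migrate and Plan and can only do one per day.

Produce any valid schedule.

Plan=day 5, Test=day 4, Handover=day 6, Migrate=day 1, Audit=day 3, Sync=day 2

Checking: Migrate(day 1) before Sync(day 2); Sync(day 2) before Audit(day 3); Migrate(day 1) != Plan(day 5); Audit(day 3) != Handover(day 6); Test(day 4) != Migrate(day 1); Migrate(day 1) != Handover(day 6); max 1 per day (cap 1).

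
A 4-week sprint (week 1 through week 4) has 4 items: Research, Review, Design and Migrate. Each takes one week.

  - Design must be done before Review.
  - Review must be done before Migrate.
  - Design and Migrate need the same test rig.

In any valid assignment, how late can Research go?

Research at week 4 is achievable: Review -> week 2; Research -> week 4; Migrate -> week 3; Design -> week 1.

week 4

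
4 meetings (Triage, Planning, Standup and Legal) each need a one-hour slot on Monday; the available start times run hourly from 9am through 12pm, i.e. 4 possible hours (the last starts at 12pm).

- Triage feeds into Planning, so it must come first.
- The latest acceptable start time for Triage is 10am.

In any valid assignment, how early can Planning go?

Precedence pushes Planning to at least 10am.
Planning at 10am is achievable: Triage in 9am, Planning in 10am, Standup in 9am, Legal in 9am.

10am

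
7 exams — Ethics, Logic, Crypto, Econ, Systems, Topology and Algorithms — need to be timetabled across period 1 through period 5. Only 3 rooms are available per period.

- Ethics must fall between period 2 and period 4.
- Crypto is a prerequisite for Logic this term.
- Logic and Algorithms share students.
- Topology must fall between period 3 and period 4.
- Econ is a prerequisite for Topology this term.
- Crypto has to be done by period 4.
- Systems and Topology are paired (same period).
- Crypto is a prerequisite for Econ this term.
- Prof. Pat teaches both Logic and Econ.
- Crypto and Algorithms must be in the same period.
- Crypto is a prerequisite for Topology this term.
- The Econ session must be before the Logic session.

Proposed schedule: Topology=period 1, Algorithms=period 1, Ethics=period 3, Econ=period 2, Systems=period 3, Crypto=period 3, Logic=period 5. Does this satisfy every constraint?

Crypto is a prerequisite for Logic this term — holds.
Crypto is a prerequisite for Econ this term — violated.
The Econ session must be before the Logic session — holds.
Crypto has to be done by period 4 — holds.
Crypto and Algorithms must be in the same period — violated.
Topology must fall between period 3 and period 4 — violated.
Crypto is a prerequisite for Topology this term — violated.
Econ is a prerequisite for Topology this term — violated.
Logic and Algorithms share students — holds.
Prof. Pat teaches both Logic and Econ — holds.
Ethics must fall between period 2 and period 4 — holds.
Systems and Topology are paired (same period) — violated.
Only 3 rooms are available per period — holds.

No. Crypto is a prerequisite for Topology this term is not satisfied.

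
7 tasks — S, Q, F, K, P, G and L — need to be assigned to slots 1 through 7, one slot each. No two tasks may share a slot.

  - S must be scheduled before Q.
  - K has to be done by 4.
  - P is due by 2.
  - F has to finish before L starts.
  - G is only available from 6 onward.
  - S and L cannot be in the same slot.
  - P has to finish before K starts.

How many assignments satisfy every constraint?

60

Splitting on S: it can be 1 (12), 2 (12), 3 (14), 4 (12), 5 (10). Listing each branch's schedules as (Q, F, K, P, G, L):
S=1: (3,5,4,2,6,7) (3,5,4,2,7,6) (4,5,3,2,6,7) (4,5,3,2,7,6) (5,3,4,2,6,7) (5,3,4,2,7,6) (5,4,3,2,6,7) (5,4,3,2,7,6) (6,3,4,2,7,5) (6,4,3,2,7,5) (7,3,4,2,6,5) (7,4,3,2,6,5) — 12.
S=2: (3,5,4,1,6,7) (3,5,4,1,7,6) (4,5,3,1,6,7) (4,5,3,1,7,6) (5,3,4,1,6,7) (5,3,4,1,7,6) (5,4,3,1,6,7) (5,4,3,1,7,6) (6,3,4,1,7,5) (6,4,3,1,7,5) (7,3,4,1,6,5) (7,4,3,1,6,5) — 12.
S=3: (4,5,2,1,6,7) (4,5,2,1,7,6) (5,1,4,2,6,7) (5,1,4,2,7,6) (5,2,4,1,6,7) (5,2,4,1,7,6) (5,4,2,1,6,7) (5,4,2,1,7,6) (6,1,4,2,7,5) (6,2,4,1,7,5) (6,4,2,1,7,5) (7,1,4,2,6,5) (7,2,4,1,6,5) (7,4,2,1,6,5) — 14.
S=4: (5,1,3,2,6,7) (5,1,3,2,7,6) (5,2,3,1,6,7) (5,2,3,1,7,6) (5,3,2,1,6,7) (5,3,2,1,7,6) (6,1,3,2,7,5) (6,2,3,1,7,5) (6,3,2,1,7,5) (7,1,3,2,6,5) (7,2,3,1,6,5) (7,3,2,1,6,5) — 12.
S=5: (6,1,3,2,7,4) (6,1,4,2,7,3) (6,2,3,1,7,4) (6,2,4,1,7,3) (6,3,2,1,7,4) (7,1,3,2,6,4) (7,1,4,2,6,3) (7,2,3,1,6,4) (7,2,4,1,6,3) (7,3,2,1,6,4) — 10.
Summing: 12 + 12 + 14 + 12 + 10 = 60.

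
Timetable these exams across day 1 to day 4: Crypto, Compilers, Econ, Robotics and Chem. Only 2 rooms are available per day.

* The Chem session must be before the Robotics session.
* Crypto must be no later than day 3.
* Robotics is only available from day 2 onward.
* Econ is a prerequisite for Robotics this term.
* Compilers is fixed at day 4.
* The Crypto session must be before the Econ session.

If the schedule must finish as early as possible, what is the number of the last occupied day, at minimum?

The precedence chain requires at least 3 distinct days.
With at most 2 per day and 5 exams, at least 3 days are needed.
Compilers can't be placed before day 4, so the schedule must run through at least day 4.
4 works (last occupied day: day 4): for example Crypto -> day 1; Econ -> day 2; Robotics -> day 3; Compilers -> day 4; Chem -> day 1.

4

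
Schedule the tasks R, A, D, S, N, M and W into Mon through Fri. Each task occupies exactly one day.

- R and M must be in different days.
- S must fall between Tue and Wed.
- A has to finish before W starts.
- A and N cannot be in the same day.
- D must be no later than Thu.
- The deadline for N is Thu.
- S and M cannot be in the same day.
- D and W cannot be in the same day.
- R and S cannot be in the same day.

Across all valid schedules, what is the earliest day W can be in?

Tue

Precedence pushes W to at least Tue.
W at Tue is achievable: A -> Mon, M -> Wed, R -> Mon, S -> Tue, D -> Mon, W -> Tue, N -> Tue.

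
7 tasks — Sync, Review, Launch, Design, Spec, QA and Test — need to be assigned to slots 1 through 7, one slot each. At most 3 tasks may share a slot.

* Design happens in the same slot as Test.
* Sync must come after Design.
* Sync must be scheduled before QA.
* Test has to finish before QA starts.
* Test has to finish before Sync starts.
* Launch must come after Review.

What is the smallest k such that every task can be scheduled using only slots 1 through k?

3

The precedence chain requires at least 3 distinct slots.
With at most 3 per slot and 7 tasks, at least 3 slots are needed.
3 works (last occupied slot: 3): for example Review in 1; Design in 1; Sync in 2; Test in 1; Spec in 2; QA in 3; Launch in 2.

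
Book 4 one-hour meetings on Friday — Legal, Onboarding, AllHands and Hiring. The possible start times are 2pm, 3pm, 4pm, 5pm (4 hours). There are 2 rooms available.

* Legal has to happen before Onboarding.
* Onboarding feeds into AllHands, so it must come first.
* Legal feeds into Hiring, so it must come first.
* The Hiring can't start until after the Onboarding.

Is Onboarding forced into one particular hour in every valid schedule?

Onboarding can be 3pm (e.g. Legal=2pm; Onboarding=3pm; AllHands=4pm; Hiring=4pm) or 4pm (e.g. Hiring in 5pm, AllHands in 5pm, Legal in 2pm, Onboarding in 4pm).

No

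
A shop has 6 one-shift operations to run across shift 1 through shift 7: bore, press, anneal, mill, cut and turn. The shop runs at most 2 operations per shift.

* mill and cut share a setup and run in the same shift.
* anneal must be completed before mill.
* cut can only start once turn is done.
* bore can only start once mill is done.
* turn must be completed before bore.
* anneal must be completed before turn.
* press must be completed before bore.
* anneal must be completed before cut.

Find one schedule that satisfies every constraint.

anneal -> shift 1, turn -> shift 2, press -> shift 1, cut -> shift 3, bore -> shift 4, mill -> shift 3

Checking: turn(shift 2) before bore(shift 4); anneal(shift 1) before turn(shift 2); turn(shift 2) before cut(shift 3); mill(shift 3) before bore(shift 4); anneal(shift 1) before mill(shift 3); press(shift 1) before bore(shift 4); anneal(shift 1) before cut(shift 3); mill = cut = shift 3; max 2 per shift (cap 2).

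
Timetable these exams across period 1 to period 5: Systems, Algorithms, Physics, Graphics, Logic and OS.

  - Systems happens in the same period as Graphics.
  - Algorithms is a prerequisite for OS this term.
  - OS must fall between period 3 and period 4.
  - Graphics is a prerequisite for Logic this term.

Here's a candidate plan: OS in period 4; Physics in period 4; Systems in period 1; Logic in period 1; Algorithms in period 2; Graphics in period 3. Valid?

OS must fall between period 3 and period 4 — holds.
Algorithms is a prerequisite for OS this term — holds.
Systems happens in the same period as Graphics — violated.
Graphics is a prerequisite for Logic this term — violated.

No — it violates: Graphics is a prerequisite for Logic this term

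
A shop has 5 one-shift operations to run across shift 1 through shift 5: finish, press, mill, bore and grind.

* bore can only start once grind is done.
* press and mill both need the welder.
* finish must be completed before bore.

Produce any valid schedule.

bore in shift 2; press in shift 1; grind in shift 1; finish in shift 1; mill in shift 2

Checking: grind(shift 1) before bore(shift 2); finish(shift 1) before bore(shift 2); press(shift 1) != mill(shift 2).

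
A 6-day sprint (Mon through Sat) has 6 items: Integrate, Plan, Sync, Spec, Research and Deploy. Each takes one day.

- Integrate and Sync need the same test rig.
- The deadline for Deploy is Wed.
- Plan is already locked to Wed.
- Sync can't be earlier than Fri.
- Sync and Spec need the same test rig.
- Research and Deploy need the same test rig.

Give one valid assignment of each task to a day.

Deploy -> Mon, Integrate -> Mon, Spec -> Mon, Plan -> Wed, Research -> Tue, Sync -> Fri

Checking: Research(Tue) != Deploy(Mon); Sync(Fri) != Spec(Mon); Integrate(Mon) != Sync(Fri); Deploy=Mon in [Mon,Wed]; Plan=Wed in [Wed,Wed]; Sync=Fri in [Fri,Sat].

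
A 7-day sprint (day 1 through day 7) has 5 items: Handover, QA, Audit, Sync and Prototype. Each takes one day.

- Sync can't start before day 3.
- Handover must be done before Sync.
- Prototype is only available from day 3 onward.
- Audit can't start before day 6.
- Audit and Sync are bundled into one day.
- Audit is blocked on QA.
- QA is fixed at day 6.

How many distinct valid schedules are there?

30

Splitting on Prototype: it can be day 3 (6), day 4 (6), day 5 (6), day 6 (6), day 7 (6). Listing each branch's schedules as (Handover, QA, Audit, Sync) by day number:
Prototype=day 3: (1,6,7,7) (2,6,7,7) (3,6,7,7) (4,6,7,7) (5,6,7,7) (6,6,7,7) — 6.
Prototype=day 4: (1,6,7,7) (2,6,7,7) (3,6,7,7) (4,6,7,7) (5,6,7,7) (6,6,7,7) — 6.
Prototype=day 5: (1,6,7,7) (2,6,7,7) (3,6,7,7) (4,6,7,7) (5,6,7,7) (6,6,7,7) — 6.
Prototype=day 6: (1,6,7,7) (2,6,7,7) (3,6,7,7) (4,6,7,7) (5,6,7,7) (6,6,7,7) — 6.
Prototype=day 7: (1,6,7,7) (2,6,7,7) (3,6,7,7) (4,6,7,7) (5,6,7,7) (6,6,7,7) — 6.
Summing: 6 + 6 + 6 + 6 + 6 = 30.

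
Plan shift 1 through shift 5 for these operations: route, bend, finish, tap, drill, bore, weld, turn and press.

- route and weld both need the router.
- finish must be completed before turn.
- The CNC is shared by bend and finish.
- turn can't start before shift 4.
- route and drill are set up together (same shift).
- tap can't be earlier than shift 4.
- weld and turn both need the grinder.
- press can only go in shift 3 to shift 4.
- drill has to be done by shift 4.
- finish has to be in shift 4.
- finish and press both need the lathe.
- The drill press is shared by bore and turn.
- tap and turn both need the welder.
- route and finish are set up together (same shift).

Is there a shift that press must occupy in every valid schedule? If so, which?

press's window is shift 3–shift 4.
finish is fixed at shift 4, and press can't share a shift with finish.
So press must be shift 3.

shift 3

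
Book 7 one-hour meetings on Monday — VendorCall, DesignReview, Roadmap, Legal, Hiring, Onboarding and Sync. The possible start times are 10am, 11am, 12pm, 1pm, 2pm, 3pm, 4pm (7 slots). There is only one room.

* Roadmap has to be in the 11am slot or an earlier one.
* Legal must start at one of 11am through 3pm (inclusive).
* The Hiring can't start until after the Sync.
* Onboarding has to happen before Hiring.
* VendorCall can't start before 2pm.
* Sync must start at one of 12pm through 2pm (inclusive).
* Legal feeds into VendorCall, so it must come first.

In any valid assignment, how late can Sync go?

2pm

Sync is available from 12pm; Sync's own window allows nothing later than 2pm.
Sync at 2pm is achievable: Roadmap -> 10am; VendorCall -> 3pm; Onboarding -> 12pm; Hiring -> 4pm; Legal -> 11am; Sync -> 2pm; DesignReview -> 1pm.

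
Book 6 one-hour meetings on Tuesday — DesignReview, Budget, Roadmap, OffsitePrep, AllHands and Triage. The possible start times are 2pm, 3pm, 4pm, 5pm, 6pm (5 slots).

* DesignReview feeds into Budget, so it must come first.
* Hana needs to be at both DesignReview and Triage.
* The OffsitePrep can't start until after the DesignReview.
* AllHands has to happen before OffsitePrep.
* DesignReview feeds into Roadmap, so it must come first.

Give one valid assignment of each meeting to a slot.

Roadmap in 3pm, OffsitePrep in 3pm, Budget in 3pm, Triage in 3pm, DesignReview in 2pm, AllHands in 2pm

Checking: DesignReview(2pm) before Roadmap(3pm); AllHands(2pm) before OffsitePrep(3pm); DesignReview(2pm) before Budget(3pm); DesignReview(2pm) before OffsitePrep(3pm); DesignReview(2pm) != Triage(3pm).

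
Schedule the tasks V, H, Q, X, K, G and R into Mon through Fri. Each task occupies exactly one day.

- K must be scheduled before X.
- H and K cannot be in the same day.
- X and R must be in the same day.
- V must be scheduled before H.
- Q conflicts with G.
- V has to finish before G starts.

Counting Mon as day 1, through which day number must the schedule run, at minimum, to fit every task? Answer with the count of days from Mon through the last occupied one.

2

The precedence chain requires at least 2 distinct days.
2 works (last occupied day: Tue): for example X -> Tue, Q -> Mon, V -> Mon, H -> Tue, K -> Mon, G -> Tue, R -> Tue.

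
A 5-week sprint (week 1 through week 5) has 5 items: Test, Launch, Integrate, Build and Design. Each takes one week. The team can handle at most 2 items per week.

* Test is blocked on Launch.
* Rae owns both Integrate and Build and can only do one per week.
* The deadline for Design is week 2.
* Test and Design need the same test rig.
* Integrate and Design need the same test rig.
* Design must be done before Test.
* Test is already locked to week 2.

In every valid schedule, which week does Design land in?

week 1

Design's window is week 1–week 2.
Test is fixed at week 2, and Design can't share a week with Test.
So Design must be week 1.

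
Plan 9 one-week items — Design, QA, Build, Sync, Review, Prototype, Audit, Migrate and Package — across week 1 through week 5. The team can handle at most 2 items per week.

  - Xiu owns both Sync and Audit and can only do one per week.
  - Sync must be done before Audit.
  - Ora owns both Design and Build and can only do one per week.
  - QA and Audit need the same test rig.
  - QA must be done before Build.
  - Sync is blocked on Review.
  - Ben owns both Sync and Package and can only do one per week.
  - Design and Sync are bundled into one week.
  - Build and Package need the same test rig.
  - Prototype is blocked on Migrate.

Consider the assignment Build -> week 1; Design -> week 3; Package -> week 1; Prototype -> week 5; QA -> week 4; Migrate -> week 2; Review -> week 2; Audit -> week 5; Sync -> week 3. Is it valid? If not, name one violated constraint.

Prototype is blocked on Migrate — holds.
Ben owns both Sync and Package and can only do one per week — holds.
QA and Audit need the same test rig — holds.
Xiu owns both Sync and Audit and can only do one per week — holds.
Sync is blocked on Review — holds.
Design and Sync are bundled into one week — holds.
Ora owns both Design and Build and can only do one per week — holds.
Build and Package need the same test rig — violated.
QA must be done before Build — violated.
The team can handle at most 2 items per week — holds.
Sync must be done before Audit — holds.

No — it violates: QA must be done before Build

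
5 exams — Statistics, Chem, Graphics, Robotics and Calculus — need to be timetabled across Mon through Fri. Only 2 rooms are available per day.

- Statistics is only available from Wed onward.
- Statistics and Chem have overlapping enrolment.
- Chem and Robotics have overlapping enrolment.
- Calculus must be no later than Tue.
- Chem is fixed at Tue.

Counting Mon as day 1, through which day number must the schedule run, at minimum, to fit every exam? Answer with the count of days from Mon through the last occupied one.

With at most 2 per day and 5 exams, at least 3 days are needed.
Statistics can't be placed before Wed — that is day 3 counting from Mon — so the schedule must run through at least 3 days.
3 works (last occupied day: Wed): for example Calculus=Mon, Robotics=Wed, Statistics=Wed, Graphics=Mon, Chem=Tue.

3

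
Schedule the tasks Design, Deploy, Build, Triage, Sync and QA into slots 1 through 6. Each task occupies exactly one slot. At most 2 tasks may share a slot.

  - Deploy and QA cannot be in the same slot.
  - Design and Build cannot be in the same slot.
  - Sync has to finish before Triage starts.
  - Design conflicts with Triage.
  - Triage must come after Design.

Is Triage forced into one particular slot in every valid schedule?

Triage can be 2 (e.g. Build -> 3, Deploy -> 2, Design -> 1, Sync -> 1, QA -> 3, Triage -> 2) or 3 (e.g. Design=1, Triage=3, QA=3, Sync=1, Build=2, Deploy=2).

No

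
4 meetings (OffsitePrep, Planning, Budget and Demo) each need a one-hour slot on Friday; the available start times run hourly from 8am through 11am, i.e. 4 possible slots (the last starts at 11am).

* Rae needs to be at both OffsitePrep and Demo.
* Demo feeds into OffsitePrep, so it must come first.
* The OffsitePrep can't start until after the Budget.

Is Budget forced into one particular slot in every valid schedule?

No

Budget can be 8am (e.g. Budget=8am, Demo=8am, Planning=8am, OffsitePrep=9am) or 9am (e.g. Planning -> 8am; OffsitePrep -> 10am; Budget -> 9am; Demo -> 8am).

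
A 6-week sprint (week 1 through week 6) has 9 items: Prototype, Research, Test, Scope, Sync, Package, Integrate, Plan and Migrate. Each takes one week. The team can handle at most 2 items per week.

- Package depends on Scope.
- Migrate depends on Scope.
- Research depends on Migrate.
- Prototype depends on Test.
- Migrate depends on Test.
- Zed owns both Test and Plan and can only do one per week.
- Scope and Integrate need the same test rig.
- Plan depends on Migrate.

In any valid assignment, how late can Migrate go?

Precedence pushes Migrate to at least week 2; downstream work caps Migrate at week 5.
Migrate at week 5 is achievable: Scope -> week 1, Test -> week 1, Sync -> week 3, Integrate -> week 3, Research -> week 6, Plan -> week 6, Prototype -> week 2, Package -> week 2, Migrate -> week 5.

week 5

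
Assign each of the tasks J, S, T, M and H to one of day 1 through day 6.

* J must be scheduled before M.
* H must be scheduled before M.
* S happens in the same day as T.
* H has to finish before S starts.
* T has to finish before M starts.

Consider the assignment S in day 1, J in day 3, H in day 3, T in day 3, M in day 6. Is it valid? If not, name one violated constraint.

No. H has to finish before S starts is not satisfied.

S happens in the same day as T — violated.
H must be scheduled before M — holds.
T has to finish before M starts — holds.
J must be scheduled before M — holds.
H has to finish before S starts — violated.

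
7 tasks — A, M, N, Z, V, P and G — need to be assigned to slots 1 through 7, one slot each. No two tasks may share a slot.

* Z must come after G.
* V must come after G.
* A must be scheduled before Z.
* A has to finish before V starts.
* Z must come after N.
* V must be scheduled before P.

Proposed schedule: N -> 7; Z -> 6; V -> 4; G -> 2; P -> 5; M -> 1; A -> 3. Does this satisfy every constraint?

Z must come after N — violated.
No two tasks may share a slot — holds.
V must come after G — holds.
A must be scheduled before Z — holds.
Z must come after G — holds.
V must be scheduled before P — holds.
A has to finish before V starts — holds.

Invalid. Z must come after N.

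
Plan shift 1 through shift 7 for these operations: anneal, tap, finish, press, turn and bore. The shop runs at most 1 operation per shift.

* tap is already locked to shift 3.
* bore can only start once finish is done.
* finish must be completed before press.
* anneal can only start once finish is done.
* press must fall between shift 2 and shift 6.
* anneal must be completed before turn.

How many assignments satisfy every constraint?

57

Splitting on anneal: it can be shift 2 (18), shift 4 (18), shift 5 (13), shift 6 (8). Listing each branch's schedules as (tap, finish, press, turn, bore) by shift number:
anneal=shift 2: (3,1,4,5,6) (3,1,4,5,7) (3,1,4,6,5) (3,1,4,6,7) (3,1,4,7,5) (3,1,4,7,6) (3,1,5,4,6) (3,1,5,4,7) (3,1,5,6,4) (3,1,5,6,7) (3,1,5,7,4) (3,1,5,7,6) (3,1,6,4,5) (3,1,6,4,7) (3,1,6,5,4) (3,1,6,5,7) (3,1,6,7,4) (3,1,6,7,5) — 18.
anneal=shift 4: (3,1,2,5,6) (3,1,2,5,7) (3,1,2,6,5) (3,1,2,6,7) (3,1,2,7,5) (3,1,2,7,6) (3,1,5,6,2) (3,1,5,6,7) (3,1,5,7,2) (3,1,5,7,6) (3,1,6,5,2) (3,1,6,5,7) (3,1,6,7,2) (3,1,6,7,5) (3,2,5,6,7) (3,2,5,7,6) (3,2,6,5,7) (3,2,6,7,5) — 18.
anneal=shift 5: (3,1,2,6,4) (3,1,2,6,7) (3,1,2,7,4) (3,1,2,7,6) (3,1,4,6,2) (3,1,4,6,7) (3,1,4,7,2) (3,1,4,7,6) (3,1,6,7,2) (3,1,6,7,4) (3,2,4,6,7) (3,2,4,7,6) (3,2,6,7,4) — 13.
anneal=shift 6: (3,1,2,7,4) (3,1,2,7,5) (3,1,4,7,2) (3,1,4,7,5) (3,1,5,7,2) (3,1,5,7,4) (3,2,4,7,5) (3,2,5,7,4) — 8.
Summing: 18 + 18 + 13 + 8 = 57.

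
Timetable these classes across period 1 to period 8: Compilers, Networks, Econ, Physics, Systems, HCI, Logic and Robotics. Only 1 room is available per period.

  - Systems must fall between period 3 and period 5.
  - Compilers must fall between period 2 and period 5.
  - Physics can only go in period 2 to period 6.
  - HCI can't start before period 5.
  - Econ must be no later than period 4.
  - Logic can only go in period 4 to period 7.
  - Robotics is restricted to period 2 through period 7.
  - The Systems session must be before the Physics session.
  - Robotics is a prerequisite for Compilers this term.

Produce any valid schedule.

Robotics in period 2, Econ in period 1, Systems in period 3, Logic in period 7, Compilers in period 4, Physics in period 6, Networks in period 8, HCI in period 5

Checking: Robotics(period 2) before Compilers(period 4); Systems(period 3) before Physics(period 6); HCI=period 5 in [period 5,period 8]; Systems=period 3 in [period 3,period 5]; Compilers=period 4 in [period 2,period 5]; Logic=period 7 in [period 4,period 7]; Physics=period 6 in [period 2,period 6]; Econ=period 1 in [period 1,period 4]; Robotics=period 2 in [period 2,period 7]; max 1 per period (cap 1).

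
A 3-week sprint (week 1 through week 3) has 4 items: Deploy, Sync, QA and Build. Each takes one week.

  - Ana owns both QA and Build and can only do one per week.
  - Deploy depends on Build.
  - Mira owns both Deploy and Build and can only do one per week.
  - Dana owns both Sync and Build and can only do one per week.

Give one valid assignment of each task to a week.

Sync in week 2, QA in week 2, Deploy in week 2, Build in week 1

Checking: Build(week 1) before Deploy(week 2); Deploy(week 2) != Build(week 1); Sync(week 2) != Build(week 1); QA(week 2) != Build(week 1).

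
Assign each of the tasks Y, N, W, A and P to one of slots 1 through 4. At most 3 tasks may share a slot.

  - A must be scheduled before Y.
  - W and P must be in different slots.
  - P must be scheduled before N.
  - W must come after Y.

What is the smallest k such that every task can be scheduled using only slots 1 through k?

The precedence chain requires at least 3 distinct slots.
With at most 3 per slot and 5 tasks, at least 2 slots are needed.
3 works (last occupied slot: 3): for example N in 2, A in 1, P in 1, W in 3, Y in 2.

3 slots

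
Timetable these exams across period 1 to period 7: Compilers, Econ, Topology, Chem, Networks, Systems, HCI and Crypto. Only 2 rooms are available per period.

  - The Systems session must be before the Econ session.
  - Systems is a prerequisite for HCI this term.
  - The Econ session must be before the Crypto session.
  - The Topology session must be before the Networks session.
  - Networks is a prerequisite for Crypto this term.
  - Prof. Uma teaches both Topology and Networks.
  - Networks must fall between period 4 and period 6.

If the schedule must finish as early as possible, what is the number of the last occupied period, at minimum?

The precedence chain requires at least 3 distinct periods.
With at most 2 per period and 8 exams, at least 4 periods are needed.
Propagating the time windows through the other constraints, Crypto can't land before period 5, so the schedule must run through at least period 5.
5 works (last occupied period: period 5): for example Crypto in period 5; Compilers in period 3; Networks in period 4; Topology in period 1; HCI in period 2; Systems in period 1; Econ in period 2; Chem in period 3.

period 5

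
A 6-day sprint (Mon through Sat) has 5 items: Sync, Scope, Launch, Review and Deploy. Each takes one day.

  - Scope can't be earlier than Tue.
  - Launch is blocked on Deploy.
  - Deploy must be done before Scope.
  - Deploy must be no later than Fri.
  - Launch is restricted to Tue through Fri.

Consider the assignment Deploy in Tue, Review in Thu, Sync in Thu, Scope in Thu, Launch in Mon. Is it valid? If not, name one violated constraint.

Deploy must be done before Scope — holds.
Launch is blocked on Deploy — violated.
Deploy must be no later than Fri — holds.
Scope can't be earlier than Tue — holds.
Launch is restricted to Tue through Fri — violated.

No. Launch is blocked on Deploy is not satisfied.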